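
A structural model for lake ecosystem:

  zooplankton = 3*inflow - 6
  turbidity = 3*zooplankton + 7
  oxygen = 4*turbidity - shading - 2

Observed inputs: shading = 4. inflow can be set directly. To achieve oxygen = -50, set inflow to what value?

Substituting into the turbidity equation gives turbidity = 9*inflow - 11.
Substituting into the oxygen equation gives oxygen = 36*inflow - 50.
Solve 36*inflow - 50 = -50: inflow = (-50 + 50) / 36 = 0.

inflow = 0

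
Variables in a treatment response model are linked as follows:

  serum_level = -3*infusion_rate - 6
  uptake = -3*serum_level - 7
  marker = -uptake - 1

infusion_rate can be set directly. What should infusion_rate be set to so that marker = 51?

Substituting into the uptake equation gives uptake = 9*infusion_rate + 11.
Substituting into the marker equation gives marker = -9*infusion_rate - 12.
Solve -9*infusion_rate - 12 = 51: infusion_rate = (51 + 12) / -9 = -7.

infusion_rate = -7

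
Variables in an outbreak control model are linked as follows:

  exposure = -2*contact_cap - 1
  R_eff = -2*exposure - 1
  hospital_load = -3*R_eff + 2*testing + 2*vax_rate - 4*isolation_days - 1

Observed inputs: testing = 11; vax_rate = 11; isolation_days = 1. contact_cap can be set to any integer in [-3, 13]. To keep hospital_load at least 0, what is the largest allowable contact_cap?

contact_cap = 3

Substituting into the R_eff equation gives R_eff = 4*contact_cap + 1.
This gives hospital_load = -12*contact_cap + 36.
Require -12*contact_cap + 36 ≥ 0, so contact_cap ≤ 3.
The largest integer in [-3, 13] satisfying this is 3.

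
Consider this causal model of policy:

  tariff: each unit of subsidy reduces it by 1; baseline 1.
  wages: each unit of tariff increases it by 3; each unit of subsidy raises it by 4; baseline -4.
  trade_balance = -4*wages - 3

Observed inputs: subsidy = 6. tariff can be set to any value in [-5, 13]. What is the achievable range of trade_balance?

-239 to -23

Intervening on tariff fixes its value directly, overriding its dependence on subsidy.
Substituting into the wages equation gives wages = 3*tariff + 20.
This gives trade_balance = -12*tariff - 83.
Linear in tariff, so extremes are at the endpoints: tariff = -5 gives trade_balance = -23; tariff = 13 gives trade_balance = -239.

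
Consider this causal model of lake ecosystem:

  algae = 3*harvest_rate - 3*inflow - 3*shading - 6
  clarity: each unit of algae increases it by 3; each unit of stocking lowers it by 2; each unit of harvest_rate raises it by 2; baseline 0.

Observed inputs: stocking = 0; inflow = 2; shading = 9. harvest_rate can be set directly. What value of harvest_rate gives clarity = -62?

Substituting into the algae equation gives algae = 3*harvest_rate - 39.
So clarity = 11*harvest_rate - 117.
Solve 11*harvest_rate - 117 = -62: harvest_rate = (-62 + 117) / 11 = 5.

harvest_rate = 5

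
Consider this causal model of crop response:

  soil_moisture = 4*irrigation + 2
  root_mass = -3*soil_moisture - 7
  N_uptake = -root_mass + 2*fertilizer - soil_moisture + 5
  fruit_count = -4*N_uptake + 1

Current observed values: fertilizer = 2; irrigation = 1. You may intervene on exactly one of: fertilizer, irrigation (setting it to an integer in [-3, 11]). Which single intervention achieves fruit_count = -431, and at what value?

Intervening on fertilizer: fruit_count = -8*fertilizer - 95. Reaching -431 requires fertilizer = 42, outside [-3, 11].
Intervening on irrigation: with other inputs at their observed values, fruit_count = -32*irrigation - 79. Solving for -431 gives irrigation = 11, within [-3, 11].

set irrigation = 11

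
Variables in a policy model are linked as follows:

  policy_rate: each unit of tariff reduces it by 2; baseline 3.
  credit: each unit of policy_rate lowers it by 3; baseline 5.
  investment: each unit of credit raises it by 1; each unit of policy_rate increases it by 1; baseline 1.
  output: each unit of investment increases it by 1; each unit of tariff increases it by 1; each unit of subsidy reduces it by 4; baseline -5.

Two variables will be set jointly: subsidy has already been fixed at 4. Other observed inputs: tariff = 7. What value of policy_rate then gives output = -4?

With subsidy held at 4:
Intervening on policy_rate fixes its value directly, overriding its dependence on tariff.
Substituting into the investment equation gives investment = -2*policy_rate + 6.
output becomes -2*policy_rate - 8.
Solve -2*policy_rate - 8 = -4: policy_rate = (-4 + 8) / -2 = -2.

policy_rate = -2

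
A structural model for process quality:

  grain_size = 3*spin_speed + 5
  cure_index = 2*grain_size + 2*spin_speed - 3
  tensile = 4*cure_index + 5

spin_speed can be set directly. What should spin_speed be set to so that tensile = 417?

Substituting into the cure_index equation gives cure_index = 8*spin_speed + 7.
This gives tensile = 32*spin_speed + 33.
Solve 32*spin_speed + 33 = 417: spin_speed = (417 - 33) / 32 = 12.

spin_speed = 12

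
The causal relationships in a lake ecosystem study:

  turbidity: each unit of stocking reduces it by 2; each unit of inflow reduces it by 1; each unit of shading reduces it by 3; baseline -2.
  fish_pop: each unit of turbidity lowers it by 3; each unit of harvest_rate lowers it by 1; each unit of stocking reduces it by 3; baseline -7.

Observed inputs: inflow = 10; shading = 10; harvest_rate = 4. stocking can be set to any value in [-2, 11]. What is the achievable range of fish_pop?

Substituting into the turbidity equation gives turbidity = -2*stocking - 42.
Substituting into the fish_pop equation gives fish_pop = 3*stocking + 115.
Linear in stocking, so extremes are at the endpoints: stocking = -2 gives fish_pop = 109; stocking = 11 gives fish_pop = 148.

109 to 148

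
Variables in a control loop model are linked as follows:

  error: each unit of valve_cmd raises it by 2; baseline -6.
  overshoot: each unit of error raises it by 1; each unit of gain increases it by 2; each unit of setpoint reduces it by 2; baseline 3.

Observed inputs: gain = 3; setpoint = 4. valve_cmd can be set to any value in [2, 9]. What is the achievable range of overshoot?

-1 to 13

Substituting into the overshoot equation gives overshoot = 2*valve_cmd - 5.
Linear in valve_cmd, so extremes are at the endpoints: valve_cmd = 2 gives overshoot = -1; valve_cmd = 9 gives overshoot = 13.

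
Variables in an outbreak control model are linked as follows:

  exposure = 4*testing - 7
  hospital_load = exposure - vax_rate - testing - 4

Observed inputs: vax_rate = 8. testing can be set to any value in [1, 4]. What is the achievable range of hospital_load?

Substituting into the hospital_load equation gives hospital_load = 3*testing - 19.
Linear in testing, so extremes are at the endpoints: testing = 1 gives hospital_load = -16; testing = 4 gives hospital_load = -7.

-16 to -7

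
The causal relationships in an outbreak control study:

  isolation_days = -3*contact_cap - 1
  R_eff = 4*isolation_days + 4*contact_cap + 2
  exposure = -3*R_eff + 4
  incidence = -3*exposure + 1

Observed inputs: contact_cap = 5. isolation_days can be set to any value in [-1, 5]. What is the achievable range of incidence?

Intervening on isolation_days fixes its value directly, overriding its dependence on contact_cap.
Substituting into the R_eff equation gives R_eff = 4*isolation_days + 22.
Substituting into the exposure equation gives exposure = -12*isolation_days - 62.
Substituting into the incidence equation gives incidence = 36*isolation_days + 187.
Linear in isolation_days, so extremes are at the endpoints: isolation_days = -1 gives incidence = 151; isolation_days = 5 gives incidence = 367.

151 to 367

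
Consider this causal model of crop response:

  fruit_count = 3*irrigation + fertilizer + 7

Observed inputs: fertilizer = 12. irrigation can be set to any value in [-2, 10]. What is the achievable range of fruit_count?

Substituting into the fruit_count equation gives fruit_count = 3*irrigation + 19.
Linear in irrigation, so extremes are at the endpoints: irrigation = -2 gives fruit_count = 13; irrigation = 10 gives fruit_count = 49.

13 to 49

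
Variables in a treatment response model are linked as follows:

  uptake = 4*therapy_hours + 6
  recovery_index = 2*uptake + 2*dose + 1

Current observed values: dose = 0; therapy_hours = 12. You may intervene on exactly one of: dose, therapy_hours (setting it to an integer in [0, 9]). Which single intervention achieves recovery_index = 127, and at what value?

Intervening on dose: with other inputs at their observed values, recovery_index = 2*dose + 109. Solving for 127 gives dose = 9, within [0, 9].
Intervening on therapy_hours: recovery_index = 8*therapy_hours + 13. Reaching 127 requires therapy_hours = 57/4, not an integer.

set dose = 9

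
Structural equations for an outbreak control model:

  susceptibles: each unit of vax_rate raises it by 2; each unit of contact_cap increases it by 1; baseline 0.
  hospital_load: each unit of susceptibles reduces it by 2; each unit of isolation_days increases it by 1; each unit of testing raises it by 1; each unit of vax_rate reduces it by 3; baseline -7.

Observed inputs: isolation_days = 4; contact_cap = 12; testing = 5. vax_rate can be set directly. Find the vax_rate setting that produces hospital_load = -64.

vax_rate = 6

Substituting into the susceptibles equation gives susceptibles = 2*vax_rate + 12.
Substituting into the hospital_load equation gives hospital_load = -7*vax_rate - 22.
Solve -7*vax_rate - 22 = -64: vax_rate = (-64 + 22) / -7 = 6.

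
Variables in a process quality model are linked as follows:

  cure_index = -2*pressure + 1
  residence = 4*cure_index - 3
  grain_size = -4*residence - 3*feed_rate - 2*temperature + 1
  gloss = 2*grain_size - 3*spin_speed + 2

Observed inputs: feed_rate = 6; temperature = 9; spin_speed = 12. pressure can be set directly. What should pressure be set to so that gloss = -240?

pressure = -2

Substituting into the residence equation gives residence = -8*pressure + 1.
So grain_size = 32*pressure - 39.
gloss becomes 64*pressure - 112.
Solve 64*pressure - 112 = -240: pressure = (-240 + 112) / 64 = -2.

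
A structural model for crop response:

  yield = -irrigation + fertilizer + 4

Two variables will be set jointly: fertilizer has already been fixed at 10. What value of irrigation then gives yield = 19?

With fertilizer held at 10:
Substituting into the yield equation gives yield = -irrigation + 14.
Solve -irrigation + 14 = 19: irrigation = (19 - 14) / -1 = -5.

irrigation = -5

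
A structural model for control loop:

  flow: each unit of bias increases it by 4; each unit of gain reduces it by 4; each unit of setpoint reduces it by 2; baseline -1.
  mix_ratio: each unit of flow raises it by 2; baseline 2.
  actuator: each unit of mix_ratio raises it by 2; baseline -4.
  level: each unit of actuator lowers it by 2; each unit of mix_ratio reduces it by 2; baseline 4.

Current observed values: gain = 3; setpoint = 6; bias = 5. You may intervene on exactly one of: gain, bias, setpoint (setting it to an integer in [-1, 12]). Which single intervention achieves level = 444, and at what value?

set gain = 11

Intervening on gain: with other inputs at their observed values, level = 48*gain - 84. Solving for 444 gives gain = 11, within [-1, 12].
Intervening on bias: level = -48*bias + 300. Reaching 444 requires bias = -3, outside [-1, 12].
Intervening on setpoint: level = 24*setpoint - 84. Reaching 444 requires setpoint = 22, outside [-1, 12].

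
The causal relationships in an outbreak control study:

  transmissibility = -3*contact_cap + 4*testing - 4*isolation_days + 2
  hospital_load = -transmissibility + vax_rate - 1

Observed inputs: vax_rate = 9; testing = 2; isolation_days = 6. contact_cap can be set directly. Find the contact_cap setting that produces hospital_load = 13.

contact_cap = -3

Substituting into the transmissibility equation gives transmissibility = -3*contact_cap - 14.
Substituting into the hospital_load equation gives hospital_load = 3*contact_cap + 22.
Solve 3*contact_cap + 22 = 13: contact_cap = (13 - 22) / 3 = -3.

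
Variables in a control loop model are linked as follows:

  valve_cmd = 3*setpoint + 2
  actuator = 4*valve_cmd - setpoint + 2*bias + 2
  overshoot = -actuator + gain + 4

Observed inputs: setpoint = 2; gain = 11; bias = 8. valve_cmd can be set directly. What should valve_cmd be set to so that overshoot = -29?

valve_cmd = 7

Intervening on valve_cmd fixes its value directly, overriding its dependence on setpoint.
Substituting into the actuator equation gives actuator = 4*valve_cmd + 16.
This gives overshoot = -4*valve_cmd - 1.
Solve -4*valve_cmd - 1 = -29: valve_cmd = (-29 + 1) / -4 = 7.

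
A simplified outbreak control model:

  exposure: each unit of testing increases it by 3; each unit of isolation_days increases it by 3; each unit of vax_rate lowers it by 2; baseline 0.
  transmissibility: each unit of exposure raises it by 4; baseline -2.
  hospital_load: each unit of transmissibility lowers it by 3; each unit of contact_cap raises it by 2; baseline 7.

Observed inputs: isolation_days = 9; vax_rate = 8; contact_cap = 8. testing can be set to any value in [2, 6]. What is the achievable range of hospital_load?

-319 to -175

Substituting into the exposure equation gives exposure = 3*testing + 11.
Substituting into the transmissibility equation gives transmissibility = 12*testing + 42.
So hospital_load = -36*testing - 103.
Linear in testing, so extremes are at the endpoints: testing = 2 gives hospital_load = -175; testing = 6 gives hospital_load = -319.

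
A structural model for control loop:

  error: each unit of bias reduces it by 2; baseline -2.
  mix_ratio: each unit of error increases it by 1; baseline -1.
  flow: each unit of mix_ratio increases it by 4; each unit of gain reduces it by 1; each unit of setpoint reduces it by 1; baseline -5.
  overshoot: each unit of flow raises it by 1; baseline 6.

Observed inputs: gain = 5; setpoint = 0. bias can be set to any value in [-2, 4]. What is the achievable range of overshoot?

-48 to 0

Substituting into the mix_ratio equation gives mix_ratio = -2*bias - 3.
This gives flow = -8*bias - 22.
This gives overshoot = -8*bias - 16.
Linear in bias, so extremes are at the endpoints: bias = -2 gives overshoot = 0; bias = 4 gives overshoot = -48.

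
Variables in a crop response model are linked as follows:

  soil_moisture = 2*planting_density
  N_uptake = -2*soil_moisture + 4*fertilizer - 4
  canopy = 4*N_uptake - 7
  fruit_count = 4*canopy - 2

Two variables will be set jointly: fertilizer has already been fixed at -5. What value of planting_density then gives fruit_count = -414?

planting_density = 0

With fertilizer held at -5:
Substituting into the N_uptake equation gives N_uptake = -4*planting_density - 24.
Substituting into the canopy equation gives canopy = -16*planting_density - 103.
Substituting into the fruit_count equation gives fruit_count = -64*planting_density - 414.
Solve -64*planting_density - 414 = -414: planting_density = (-414 + 414) / -64 = 0.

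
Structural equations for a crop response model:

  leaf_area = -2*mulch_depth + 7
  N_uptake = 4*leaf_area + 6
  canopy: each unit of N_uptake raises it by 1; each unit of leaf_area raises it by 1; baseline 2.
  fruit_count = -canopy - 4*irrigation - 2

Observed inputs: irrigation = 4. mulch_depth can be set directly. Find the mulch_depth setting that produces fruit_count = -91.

mulch_depth = -3

Substituting into the N_uptake equation gives N_uptake = -8*mulch_depth + 34.
This gives canopy = -10*mulch_depth + 43.
This gives fruit_count = 10*mulch_depth - 61.
Solve 10*mulch_depth - 61 = -91: mulch_depth = (-91 + 61) / 10 = -3.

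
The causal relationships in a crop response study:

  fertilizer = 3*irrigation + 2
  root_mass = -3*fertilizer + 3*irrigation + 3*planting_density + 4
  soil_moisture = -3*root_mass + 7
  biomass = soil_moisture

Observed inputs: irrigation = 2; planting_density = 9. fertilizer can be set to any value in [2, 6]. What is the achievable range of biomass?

Intervening on fertilizer fixes its value directly, overriding its dependence on irrigation.
Substituting into the root_mass equation gives root_mass = -3*fertilizer + 37.
Substituting into the soil_moisture equation gives soil_moisture = 9*fertilizer - 104.
This gives biomass = 9*fertilizer - 104.
Linear in fertilizer, so extremes are at the endpoints: fertilizer = 2 gives biomass = -86; fertilizer = 6 gives biomass = -50.

-86 to -50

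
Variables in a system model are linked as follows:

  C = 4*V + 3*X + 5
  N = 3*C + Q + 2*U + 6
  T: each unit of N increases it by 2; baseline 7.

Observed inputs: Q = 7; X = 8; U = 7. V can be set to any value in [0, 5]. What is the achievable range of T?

Substituting into the C equation gives C = 4*V + 29.
Substituting into the N equation gives N = 12*V + 114.
Substituting into the T equation gives T = 24*V + 235.
Linear in V, so extremes are at the endpoints: V = 0 gives T = 235; V = 5 gives T = 355.

235 to 355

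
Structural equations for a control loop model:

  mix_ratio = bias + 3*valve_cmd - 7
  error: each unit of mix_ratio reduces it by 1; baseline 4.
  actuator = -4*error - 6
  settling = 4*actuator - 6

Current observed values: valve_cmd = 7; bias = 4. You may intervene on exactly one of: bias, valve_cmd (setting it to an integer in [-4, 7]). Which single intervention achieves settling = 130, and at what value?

Intervening on bias: with other inputs at their observed values, settling = 16*bias + 130. Solving for 130 gives bias = 0, within [-4, 7].
Intervening on valve_cmd: settling = 48*valve_cmd - 142. Reaching 130 requires valve_cmd = 17/3, not an integer.

set bias = 0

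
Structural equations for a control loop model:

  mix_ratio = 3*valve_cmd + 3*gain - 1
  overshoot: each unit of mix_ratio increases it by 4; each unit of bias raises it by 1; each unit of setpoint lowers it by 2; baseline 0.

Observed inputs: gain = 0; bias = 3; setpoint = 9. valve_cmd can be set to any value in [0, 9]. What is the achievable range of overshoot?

-19 to 89

Substituting into the mix_ratio equation gives mix_ratio = 3*valve_cmd - 1.
Substituting into the overshoot equation gives overshoot = 12*valve_cmd - 19.
Linear in valve_cmd, so extremes are at the endpoints: valve_cmd = 0 gives overshoot = -19; valve_cmd = 9 gives overshoot = 89.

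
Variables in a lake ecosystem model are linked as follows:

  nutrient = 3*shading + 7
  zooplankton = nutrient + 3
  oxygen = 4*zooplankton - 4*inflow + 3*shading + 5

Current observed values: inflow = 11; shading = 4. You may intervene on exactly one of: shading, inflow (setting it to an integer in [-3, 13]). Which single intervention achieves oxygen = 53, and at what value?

set inflow = 13

Intervening on shading: oxygen = 15*shading + 1. Reaching 53 requires shading = 52/15, not an integer.
Intervening on inflow: with other inputs at their observed values, oxygen = -4*inflow + 105. Solving for 53 gives inflow = 13, within [-3, 13].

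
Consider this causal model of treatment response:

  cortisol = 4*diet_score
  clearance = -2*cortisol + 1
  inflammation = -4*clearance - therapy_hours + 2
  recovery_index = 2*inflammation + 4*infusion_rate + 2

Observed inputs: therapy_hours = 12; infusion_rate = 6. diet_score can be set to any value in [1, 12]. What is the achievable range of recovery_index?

62 to 766

Substituting into the clearance equation gives clearance = -8*diet_score + 1.
inflammation becomes 32*diet_score - 14.
So recovery_index = 64*diet_score - 2.
Linear in diet_score, so extremes are at the endpoints: diet_score = 1 gives recovery_index = 62; diet_score = 12 gives recovery_index = 766.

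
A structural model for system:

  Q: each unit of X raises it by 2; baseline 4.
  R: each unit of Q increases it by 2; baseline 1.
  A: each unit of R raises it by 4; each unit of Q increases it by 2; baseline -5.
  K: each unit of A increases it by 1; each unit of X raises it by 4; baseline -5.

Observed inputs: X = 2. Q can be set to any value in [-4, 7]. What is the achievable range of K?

-38 to 72

Intervening on Q fixes its value directly, overriding its dependence on X.
Substituting into the A equation gives A = 10*Q - 1.
Substituting into the K equation gives K = 10*Q + 2.
Linear in Q, so extremes are at the endpoints: Q = -4 gives K = -38; Q = 7 gives K = 72.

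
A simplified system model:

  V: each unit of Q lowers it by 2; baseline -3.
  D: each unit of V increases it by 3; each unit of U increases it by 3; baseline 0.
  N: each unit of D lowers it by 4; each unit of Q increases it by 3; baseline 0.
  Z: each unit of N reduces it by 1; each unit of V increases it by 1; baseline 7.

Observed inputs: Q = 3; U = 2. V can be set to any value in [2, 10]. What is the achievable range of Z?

Intervening on V fixes its value directly, overriding its dependence on Q.
Substituting into the D equation gives D = 3*V + 6.
This gives N = -12*V - 15.
Substituting into the Z equation gives Z = 13*V + 22.
Linear in V, so extremes are at the endpoints: V = 2 gives Z = 48; V = 10 gives Z = 152.

48 to 152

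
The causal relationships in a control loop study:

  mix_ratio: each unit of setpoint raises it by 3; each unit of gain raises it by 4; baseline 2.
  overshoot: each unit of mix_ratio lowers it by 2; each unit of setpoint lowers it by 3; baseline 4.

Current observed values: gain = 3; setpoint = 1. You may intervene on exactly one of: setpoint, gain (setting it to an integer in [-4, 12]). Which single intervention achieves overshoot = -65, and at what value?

Intervening on setpoint: overshoot = -9*setpoint - 24. Reaching -65 requires setpoint = 41/9, not an integer.
Intervening on gain: with other inputs at their observed values, overshoot = -8*gain - 9. Solving for -65 gives gain = 7, within [-4, 12].

set gain = 7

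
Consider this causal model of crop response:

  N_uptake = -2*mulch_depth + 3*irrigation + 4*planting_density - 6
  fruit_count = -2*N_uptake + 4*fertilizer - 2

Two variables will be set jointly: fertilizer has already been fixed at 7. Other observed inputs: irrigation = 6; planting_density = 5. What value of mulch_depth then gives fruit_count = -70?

mulch_depth = -8

With fertilizer held at 7:
Substituting into the N_uptake equation gives N_uptake = -2*mulch_depth + 32.
So fruit_count = 4*mulch_depth - 38.
Solve 4*mulch_depth - 38 = -70: mulch_depth = (-70 + 38) / 4 = -8.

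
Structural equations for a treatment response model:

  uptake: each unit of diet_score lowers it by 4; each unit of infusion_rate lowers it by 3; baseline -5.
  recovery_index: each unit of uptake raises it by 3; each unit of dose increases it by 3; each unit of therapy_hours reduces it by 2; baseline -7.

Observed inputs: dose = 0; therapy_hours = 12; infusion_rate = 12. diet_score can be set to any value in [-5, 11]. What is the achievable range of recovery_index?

Substituting into the uptake equation gives uptake = -4*diet_score - 41.
So recovery_index = -12*diet_score - 154.
Linear in diet_score, so extremes are at the endpoints: diet_score = -5 gives recovery_index = -94; diet_score = 11 gives recovery_index = -286.

-286 to -94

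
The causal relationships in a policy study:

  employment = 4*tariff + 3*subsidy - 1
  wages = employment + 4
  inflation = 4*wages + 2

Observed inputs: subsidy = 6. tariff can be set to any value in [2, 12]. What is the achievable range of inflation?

Substituting into the employment equation gives employment = 4*tariff + 17.
Substituting into the wages equation gives wages = 4*tariff + 21.
inflation becomes 16*tariff + 86.
Linear in tariff, so extremes are at the endpoints: tariff = 2 gives inflation = 118; tariff = 12 gives inflation = 278.

118 to 278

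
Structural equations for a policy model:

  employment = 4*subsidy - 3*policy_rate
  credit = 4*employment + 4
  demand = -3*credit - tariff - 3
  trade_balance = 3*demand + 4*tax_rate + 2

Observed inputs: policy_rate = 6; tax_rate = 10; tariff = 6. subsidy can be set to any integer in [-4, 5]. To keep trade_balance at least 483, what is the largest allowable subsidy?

subsidy = 1

Substituting into the employment equation gives employment = 4*subsidy - 18.
So credit = 16*subsidy - 68.
Substituting into the demand equation gives demand = -48*subsidy + 195.
Substituting into the trade_balance equation gives trade_balance = -144*subsidy + 627.
Require -144*subsidy + 627 ≥ 483, so subsidy ≤ 1.
The largest integer in [-4, 5] satisfying this is 1.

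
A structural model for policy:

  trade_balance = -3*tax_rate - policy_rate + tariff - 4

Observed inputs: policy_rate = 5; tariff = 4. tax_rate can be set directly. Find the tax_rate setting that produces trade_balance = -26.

tax_rate = 7

Substituting into the trade_balance equation gives trade_balance = -3*tax_rate - 5.
Solve -3*tax_rate - 5 = -26: tax_rate = (-26 + 5) / -3 = 7.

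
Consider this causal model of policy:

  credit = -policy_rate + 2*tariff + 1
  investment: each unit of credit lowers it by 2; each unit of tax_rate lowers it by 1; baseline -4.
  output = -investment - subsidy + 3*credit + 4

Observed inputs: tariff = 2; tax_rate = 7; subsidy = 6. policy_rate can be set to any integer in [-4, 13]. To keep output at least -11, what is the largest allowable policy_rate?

Substituting into the credit equation gives credit = -policy_rate + 5.
Substituting into the investment equation gives investment = 2*policy_rate - 21.
So output = -5*policy_rate + 34.
Require -5*policy_rate + 34 ≥ -11, so policy_rate ≤ 9.
The largest integer in [-4, 13] satisfying this is 9.

policy_rate = 9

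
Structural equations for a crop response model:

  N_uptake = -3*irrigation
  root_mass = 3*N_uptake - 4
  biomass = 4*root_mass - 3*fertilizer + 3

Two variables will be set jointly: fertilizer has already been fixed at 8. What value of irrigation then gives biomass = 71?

irrigation = -3

With fertilizer held at 8:
Substituting into the root_mass equation gives root_mass = -9*irrigation - 4.
Substituting into the biomass equation gives biomass = -36*irrigation - 37.
Solve -36*irrigation - 37 = 71: irrigation = (71 + 37) / -36 = -3.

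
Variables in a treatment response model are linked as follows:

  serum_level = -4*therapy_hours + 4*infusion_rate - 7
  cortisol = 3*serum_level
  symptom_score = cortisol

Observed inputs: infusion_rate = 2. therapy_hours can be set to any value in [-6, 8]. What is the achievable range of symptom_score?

-93 to 75

Substituting into the serum_level equation gives serum_level = -4*therapy_hours + 1.
So cortisol = -12*therapy_hours + 3.
Substituting into the symptom_score equation gives symptom_score = -12*therapy_hours + 3.
Linear in therapy_hours, so extremes are at the endpoints: therapy_hours = -6 gives symptom_score = 75; therapy_hours = 8 gives symptom_score = -93.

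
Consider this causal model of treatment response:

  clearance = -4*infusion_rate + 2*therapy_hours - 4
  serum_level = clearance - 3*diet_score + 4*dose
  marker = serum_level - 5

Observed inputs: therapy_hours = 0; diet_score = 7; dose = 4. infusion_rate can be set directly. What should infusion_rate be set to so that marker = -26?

infusion_rate = 3

Substituting into the clearance equation gives clearance = -4*infusion_rate - 4.
Substituting into the serum_level equation gives serum_level = -4*infusion_rate - 9.
So marker = -4*infusion_rate - 14.
Solve -4*infusion_rate - 14 = -26: infusion_rate = (-26 + 14) / -4 = 3.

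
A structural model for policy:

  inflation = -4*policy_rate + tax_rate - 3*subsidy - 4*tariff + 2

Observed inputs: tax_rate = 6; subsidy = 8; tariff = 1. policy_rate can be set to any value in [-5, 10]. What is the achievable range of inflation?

-60 to 0

Substituting into the inflation equation gives inflation = -4*policy_rate - 20.
Linear in policy_rate, so extremes are at the endpoints: policy_rate = -5 gives inflation = 0; policy_rate = 10 gives inflation = -60.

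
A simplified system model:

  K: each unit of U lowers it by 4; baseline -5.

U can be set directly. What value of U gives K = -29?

U = 6

Solve -4*U - 5 = -29: U = (-29 + 5) / -4 = 6.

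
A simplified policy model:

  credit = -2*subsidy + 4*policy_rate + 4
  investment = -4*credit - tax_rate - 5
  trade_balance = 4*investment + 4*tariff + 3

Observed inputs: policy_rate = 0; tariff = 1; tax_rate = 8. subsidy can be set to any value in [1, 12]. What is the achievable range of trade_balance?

Substituting into the credit equation gives credit = -2*subsidy + 4.
Substituting into the investment equation gives investment = 8*subsidy - 29.
trade_balance becomes 32*subsidy - 109.
Linear in subsidy, so extremes are at the endpoints: subsidy = 1 gives trade_balance = -77; subsidy = 12 gives trade_balance = 275.

-77 to 275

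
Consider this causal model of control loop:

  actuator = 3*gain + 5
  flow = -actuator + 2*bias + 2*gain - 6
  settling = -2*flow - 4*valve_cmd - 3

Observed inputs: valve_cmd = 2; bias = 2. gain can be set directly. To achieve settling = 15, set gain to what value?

Substituting into the flow equation gives flow = -gain - 7.
Substituting into the settling equation gives settling = 2*gain + 3.
Solve 2*gain + 3 = 15: gain = (15 - 3) / 2 = 6.

gain = 6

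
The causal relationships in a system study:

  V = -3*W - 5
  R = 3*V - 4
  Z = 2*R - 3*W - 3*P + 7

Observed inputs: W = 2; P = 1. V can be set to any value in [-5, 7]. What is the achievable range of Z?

-40 to 32

Intervening on V fixes its value directly, overriding its dependence on W.
Substituting into the Z equation gives Z = 6*V - 10.
Linear in V, so extremes are at the endpoints: V = -5 gives Z = -40; V = 7 gives Z = 32.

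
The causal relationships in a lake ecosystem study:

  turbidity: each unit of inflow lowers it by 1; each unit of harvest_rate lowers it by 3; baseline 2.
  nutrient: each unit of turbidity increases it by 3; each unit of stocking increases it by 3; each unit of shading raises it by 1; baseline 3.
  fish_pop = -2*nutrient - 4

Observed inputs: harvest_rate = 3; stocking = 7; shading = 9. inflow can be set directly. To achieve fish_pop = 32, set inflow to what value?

inflow = 10

Substituting into the turbidity equation gives turbidity = -inflow - 7.
Substituting into the nutrient equation gives nutrient = -3*inflow + 12.
Substituting into the fish_pop equation gives fish_pop = 6*inflow - 28.
Solve 6*inflow - 28 = 32: inflow = (32 + 28) / 6 = 10.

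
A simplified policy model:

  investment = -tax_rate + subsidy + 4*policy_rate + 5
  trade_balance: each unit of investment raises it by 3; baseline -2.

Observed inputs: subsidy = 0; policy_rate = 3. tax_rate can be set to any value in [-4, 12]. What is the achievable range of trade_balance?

Substituting into the investment equation gives investment = -tax_rate + 17.
This gives trade_balance = -3*tax_rate + 49.
Linear in tax_rate, so extremes are at the endpoints: tax_rate = -4 gives trade_balance = 61; tax_rate = 12 gives trade_balance = 13.

13 to 61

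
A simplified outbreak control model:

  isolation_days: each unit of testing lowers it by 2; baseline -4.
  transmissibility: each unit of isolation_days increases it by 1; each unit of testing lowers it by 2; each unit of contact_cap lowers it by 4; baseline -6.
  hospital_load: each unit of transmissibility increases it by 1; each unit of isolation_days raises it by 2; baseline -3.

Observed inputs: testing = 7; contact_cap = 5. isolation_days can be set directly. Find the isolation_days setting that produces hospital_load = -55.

isolation_days = -4

Intervening on isolation_days fixes its value directly, overriding its dependence on testing.
Substituting into the transmissibility equation gives transmissibility = isolation_days - 40.
This gives hospital_load = 3*isolation_days - 43.
Solve 3*isolation_days - 43 = -55: isolation_days = (-55 + 43) / 3 = -4.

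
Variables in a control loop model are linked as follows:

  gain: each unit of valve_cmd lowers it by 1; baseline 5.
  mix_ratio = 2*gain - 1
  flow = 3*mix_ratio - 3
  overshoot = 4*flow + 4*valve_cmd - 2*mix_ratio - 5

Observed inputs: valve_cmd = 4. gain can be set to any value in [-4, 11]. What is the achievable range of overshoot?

-91 to 209

Intervening on gain fixes its value directly, overriding its dependence on valve_cmd.
Substituting into the flow equation gives flow = 6*gain - 6.
Substituting into the overshoot equation gives overshoot = 20*gain - 11.
Linear in gain, so extremes are at the endpoints: gain = -4 gives overshoot = -91; gain = 11 gives overshoot = 209.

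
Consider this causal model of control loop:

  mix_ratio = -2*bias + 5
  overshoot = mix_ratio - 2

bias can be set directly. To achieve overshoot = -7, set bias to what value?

Substituting into the overshoot equation gives overshoot = -2*bias + 3.
Solve -2*bias + 3 = -7: bias = (-7 - 3) / -2 = 5.

bias = 5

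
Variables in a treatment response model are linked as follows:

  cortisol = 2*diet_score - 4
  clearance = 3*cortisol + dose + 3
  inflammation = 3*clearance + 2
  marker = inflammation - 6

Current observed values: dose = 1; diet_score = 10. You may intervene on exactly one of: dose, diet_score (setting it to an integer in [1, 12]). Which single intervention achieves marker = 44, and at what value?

set diet_score = 4

Intervening on dose: marker = 3*dose + 149. Reaching 44 requires dose = -35, outside [1, 12].
Intervening on diet_score: with other inputs at their observed values, marker = 18*diet_score - 28. Solving for 44 gives diet_score = 4, within [1, 12].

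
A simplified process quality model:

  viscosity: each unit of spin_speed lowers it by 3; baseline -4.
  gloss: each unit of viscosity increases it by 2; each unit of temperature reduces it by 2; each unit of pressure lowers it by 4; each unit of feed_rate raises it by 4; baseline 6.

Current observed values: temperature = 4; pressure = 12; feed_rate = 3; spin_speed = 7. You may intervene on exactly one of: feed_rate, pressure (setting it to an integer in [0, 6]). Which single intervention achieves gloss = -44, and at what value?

set pressure = 1

Intervening on feed_rate: gloss = 4*feed_rate - 100. Reaching -44 requires feed_rate = 14, outside [0, 6].
Intervening on pressure: with other inputs at their observed values, gloss = -4*pressure - 40. Solving for -44 gives pressure = 1, within [0, 6].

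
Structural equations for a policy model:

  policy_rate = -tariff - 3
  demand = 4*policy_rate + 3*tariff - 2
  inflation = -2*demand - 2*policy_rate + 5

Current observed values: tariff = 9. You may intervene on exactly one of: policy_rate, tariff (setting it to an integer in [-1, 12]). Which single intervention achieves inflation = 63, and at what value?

Intervening on policy_rate: inflation = -10*policy_rate - 45. Reaching 63 requires policy_rate = -54/5, not an integer.
Intervening on tariff: with other inputs at their observed values, inflation = 4*tariff + 39. Solving for 63 gives tariff = 6, within [-1, 12].

set tariff = 6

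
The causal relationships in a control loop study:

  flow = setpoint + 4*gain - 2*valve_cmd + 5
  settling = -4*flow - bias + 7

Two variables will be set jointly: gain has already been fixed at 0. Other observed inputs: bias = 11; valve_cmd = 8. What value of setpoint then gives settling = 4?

With gain held at 0:
Substituting into the flow equation gives flow = setpoint - 11.
settling becomes -4*setpoint + 40.
Solve -4*setpoint + 40 = 4: setpoint = (4 - 40) / -4 = 9.

setpoint = 9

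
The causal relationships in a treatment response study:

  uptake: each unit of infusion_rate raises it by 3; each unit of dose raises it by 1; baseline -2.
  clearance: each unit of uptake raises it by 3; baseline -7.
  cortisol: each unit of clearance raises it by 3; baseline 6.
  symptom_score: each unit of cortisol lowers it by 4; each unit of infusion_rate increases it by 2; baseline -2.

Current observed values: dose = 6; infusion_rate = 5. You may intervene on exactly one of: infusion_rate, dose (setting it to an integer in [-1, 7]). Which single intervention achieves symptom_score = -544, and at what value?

set dose = 4

Intervening on infusion_rate: symptom_score = -106*infusion_rate - 86. Reaching -544 requires infusion_rate = 229/53, not an integer.
Intervening on dose: with other inputs at their observed values, symptom_score = -36*dose - 400. Solving for -544 gives dose = 4, within [-1, 7].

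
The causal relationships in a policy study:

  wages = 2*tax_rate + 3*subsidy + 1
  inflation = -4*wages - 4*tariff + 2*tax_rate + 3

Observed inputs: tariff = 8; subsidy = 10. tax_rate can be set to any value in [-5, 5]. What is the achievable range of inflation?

Substituting into the wages equation gives wages = 2*tax_rate + 31.
Substituting into the inflation equation gives inflation = -6*tax_rate - 153.
Linear in tax_rate, so extremes are at the endpoints: tax_rate = -5 gives inflation = -123; tax_rate = 5 gives inflation = -183.

-183 to -123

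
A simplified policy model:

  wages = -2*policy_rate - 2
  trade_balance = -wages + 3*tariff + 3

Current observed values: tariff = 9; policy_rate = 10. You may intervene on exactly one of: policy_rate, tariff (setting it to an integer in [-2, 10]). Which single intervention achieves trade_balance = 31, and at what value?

set tariff = 2

Intervening on policy_rate: trade_balance = 2*policy_rate + 32. Reaching 31 requires policy_rate = -1/2, not an integer.
Intervening on tariff: with other inputs at their observed values, trade_balance = 3*tariff + 25. Solving for 31 gives tariff = 2, within [-2, 10].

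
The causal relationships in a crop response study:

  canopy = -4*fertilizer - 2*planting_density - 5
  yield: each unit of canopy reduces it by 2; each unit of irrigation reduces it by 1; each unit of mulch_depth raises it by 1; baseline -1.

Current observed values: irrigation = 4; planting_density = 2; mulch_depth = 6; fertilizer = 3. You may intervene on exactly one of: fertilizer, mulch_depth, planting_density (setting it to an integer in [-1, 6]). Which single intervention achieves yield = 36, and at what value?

Intervening on fertilizer: yield = 8*fertilizer + 19. Reaching 36 requires fertilizer = 17/8, not an integer.
Intervening on mulch_depth: with other inputs at their observed values, yield = mulch_depth + 37. Solving for 36 gives mulch_depth = -1, within [-1, 6].
Intervening on planting_density: yield = 4*planting_density + 35. Reaching 36 requires planting_density = 1/4, not an integer.

set mulch_depth = -1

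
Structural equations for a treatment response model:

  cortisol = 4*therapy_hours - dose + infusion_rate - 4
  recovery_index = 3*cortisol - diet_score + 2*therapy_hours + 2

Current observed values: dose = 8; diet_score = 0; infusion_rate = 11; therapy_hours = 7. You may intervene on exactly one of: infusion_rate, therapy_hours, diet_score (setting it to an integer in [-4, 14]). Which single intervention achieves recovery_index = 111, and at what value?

Intervening on infusion_rate: recovery_index = 3*infusion_rate + 64. Reaching 111 requires infusion_rate = 47/3, not an integer.
Intervening on therapy_hours: with other inputs at their observed values, recovery_index = 14*therapy_hours - 1. Solving for 111 gives therapy_hours = 8, within [-4, 14].
Intervening on diet_score: recovery_index = -diet_score + 97. Reaching 111 requires diet_score = -14, outside [-4, 14].

set therapy_hours = 8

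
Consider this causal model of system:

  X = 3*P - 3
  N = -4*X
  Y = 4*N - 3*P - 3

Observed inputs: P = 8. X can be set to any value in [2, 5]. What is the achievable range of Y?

-107 to -59

Intervening on X fixes its value directly, overriding its dependence on P.
Substituting into the Y equation gives Y = -16*X - 27.
Linear in X, so extremes are at the endpoints: X = 2 gives Y = -59; X = 5 gives Y = -107.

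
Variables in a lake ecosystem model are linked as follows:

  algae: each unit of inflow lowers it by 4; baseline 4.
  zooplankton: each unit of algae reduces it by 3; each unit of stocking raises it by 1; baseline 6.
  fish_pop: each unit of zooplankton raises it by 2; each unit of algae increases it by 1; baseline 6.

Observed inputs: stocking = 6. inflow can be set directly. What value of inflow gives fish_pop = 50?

inflow = 2

Substituting into the zooplankton equation gives zooplankton = 12*inflow.
Substituting into the fish_pop equation gives fish_pop = 20*inflow + 10.
Solve 20*inflow + 10 = 50: inflow = (50 - 10) / 20 = 2.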